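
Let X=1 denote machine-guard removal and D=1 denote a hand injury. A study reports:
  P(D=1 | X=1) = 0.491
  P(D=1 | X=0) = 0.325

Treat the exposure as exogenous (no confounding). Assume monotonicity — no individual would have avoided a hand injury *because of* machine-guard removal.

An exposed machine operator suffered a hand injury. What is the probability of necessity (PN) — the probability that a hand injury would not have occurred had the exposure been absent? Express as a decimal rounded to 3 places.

Let p₁ = 0.491, p₀ = 0.325.
Under exogeneity and monotonicity, PN = (p₁ − p₀) / p₁.
PN = (0.491 − 0.325) / 0.491 = 0.166 / 0.491 ≈ 0.3381

PN ≈ 0.338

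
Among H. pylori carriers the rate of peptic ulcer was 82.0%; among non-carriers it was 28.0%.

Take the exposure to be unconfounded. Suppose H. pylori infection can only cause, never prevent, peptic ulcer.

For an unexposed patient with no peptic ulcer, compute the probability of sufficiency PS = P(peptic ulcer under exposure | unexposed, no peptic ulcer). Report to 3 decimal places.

PS ≈ 0.750

p₁ = 0.82, p₀ = 0.28.
Under exogeneity and monotonicity, PS = (p₁ − p₀) / (1 − p₀).
PS = (0.82 − 0.28) / (1 − 0.28) = 0.54 / 0.72 ≈ 0.7500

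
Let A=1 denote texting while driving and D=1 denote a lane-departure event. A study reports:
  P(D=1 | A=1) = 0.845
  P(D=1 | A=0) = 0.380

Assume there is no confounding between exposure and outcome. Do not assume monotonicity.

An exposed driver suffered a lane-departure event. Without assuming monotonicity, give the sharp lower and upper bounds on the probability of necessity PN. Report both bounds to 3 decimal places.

0.550 ≤ PN ≤ 0.734

Let p₁ = 0.845, p₀ = 0.38.
Under exogeneity alone the bounds on PN are max{0,(p₁−p₀)/p₁} ≤ PN ≤ min{1,(1−p₀)/p₁}.
  lower = (p₁ − p₀)/p₁ = 0.465 / 0.845 ≈ 0.5503
  upper = min{1, (1 − p₀)/p₁} = 0.62 / 0.845 ≈ 0.7337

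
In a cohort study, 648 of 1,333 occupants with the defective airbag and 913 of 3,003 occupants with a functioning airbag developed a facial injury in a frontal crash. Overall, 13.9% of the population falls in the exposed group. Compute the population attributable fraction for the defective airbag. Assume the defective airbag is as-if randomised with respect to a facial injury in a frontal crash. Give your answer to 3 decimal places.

p₁ = P(outcome | exposed) = 648/1333 = 0.48612
p₀ = P(outcome | unexposed) = 913/3003 = 0.30403
Overall risk P(Y=1) = π·p₁ + (1−π)·p₀ = 0.139×0.48612 + 0.861×0.30403 = 0.32934.
Under exogeneity, PAF = [P(Y=1) − p₀] / P(Y=1).
PAF = (0.32934 − 0.30403) / 0.32934 ≈ 0.0769

PAF ≈ 0.077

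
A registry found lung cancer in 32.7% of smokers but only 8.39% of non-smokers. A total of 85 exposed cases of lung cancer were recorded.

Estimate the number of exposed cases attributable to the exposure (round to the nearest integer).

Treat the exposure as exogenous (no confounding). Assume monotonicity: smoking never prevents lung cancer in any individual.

p₁ = 0.327, p₀ = 0.0839.
PN = (p₁ − p₀)/p₁ = (0.327 − 0.0839) / 0.327 ≈ 0.74343.
Attributable cases ≈ PN × (exposed cases) = 0.74343 × 85 ≈ 63.19.

about 63 cases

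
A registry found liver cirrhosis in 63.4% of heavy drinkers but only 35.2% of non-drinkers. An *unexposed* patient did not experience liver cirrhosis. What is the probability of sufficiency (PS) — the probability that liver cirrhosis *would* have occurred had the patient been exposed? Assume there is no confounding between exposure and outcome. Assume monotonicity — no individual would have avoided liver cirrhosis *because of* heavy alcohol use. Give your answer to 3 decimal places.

p₁ = 0.634, p₀ = 0.352.
Under exogeneity and monotonicity, PS = (p₁ − p₀) / (1 − p₀).
PS = (0.634 − 0.352) / (1 − 0.352) = 0.282 / 0.648 ≈ 0.4352

PS ≈ 0.435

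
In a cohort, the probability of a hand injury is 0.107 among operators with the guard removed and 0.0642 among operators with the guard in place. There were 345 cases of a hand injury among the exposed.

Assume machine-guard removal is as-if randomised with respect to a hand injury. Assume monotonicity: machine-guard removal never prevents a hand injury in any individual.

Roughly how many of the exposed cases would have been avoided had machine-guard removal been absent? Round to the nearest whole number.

about 138 cases

Let p₁ = 0.107, p₀ = 0.0642.
PN = (p₁ − p₀)/p₁ = (0.107 − 0.0642) / 0.107 ≈ 0.40000.
Attributable cases ≈ PN × (exposed cases) = 0.40000 × 345 ≈ 138.00.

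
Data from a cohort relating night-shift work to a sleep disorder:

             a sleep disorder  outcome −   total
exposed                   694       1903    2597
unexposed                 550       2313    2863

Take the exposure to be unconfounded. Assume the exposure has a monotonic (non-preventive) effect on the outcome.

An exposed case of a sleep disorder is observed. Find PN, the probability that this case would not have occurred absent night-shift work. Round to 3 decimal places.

PN ≈ 0.281

p₁ = P(outcome | exposed) = 694/2597 = 0.26723
p₀ = P(outcome | unexposed) = 550/2863 = 0.19211
Under exogeneity and monotonicity, PN = (p₁ − p₀)/p₁.
PN = (0.26723 − 0.19211) / 0.26723 ≈ 0.2811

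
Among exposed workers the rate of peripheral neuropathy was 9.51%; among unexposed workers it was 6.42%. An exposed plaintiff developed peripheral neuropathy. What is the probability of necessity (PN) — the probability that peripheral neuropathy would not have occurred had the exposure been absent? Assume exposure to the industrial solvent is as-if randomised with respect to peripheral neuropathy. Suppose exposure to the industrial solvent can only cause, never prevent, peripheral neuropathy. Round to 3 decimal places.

PN ≈ 0.325

p₁ = 0.0951, p₀ = 0.0642.
Under exogeneity and monotonicity, PN = (p₁ − p₀) / p₁.
PN = (0.0951 − 0.0642) / 0.0951 = 0.0309 / 0.0951 ≈ 0.3249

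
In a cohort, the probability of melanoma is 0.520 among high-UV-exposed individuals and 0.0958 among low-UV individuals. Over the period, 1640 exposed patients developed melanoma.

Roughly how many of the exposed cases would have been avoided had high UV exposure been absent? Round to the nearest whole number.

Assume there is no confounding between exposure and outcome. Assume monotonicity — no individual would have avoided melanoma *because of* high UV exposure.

about 1338 cases

Let p₁ = 0.52, p₀ = 0.0958.
PN = (p₁ − p₀)/p₁ = (0.52 − 0.0958) / 0.52 ≈ 0.81577.
Attributable cases ≈ PN × (exposed cases) = 0.81577 × 1640 ≈ 1337.86.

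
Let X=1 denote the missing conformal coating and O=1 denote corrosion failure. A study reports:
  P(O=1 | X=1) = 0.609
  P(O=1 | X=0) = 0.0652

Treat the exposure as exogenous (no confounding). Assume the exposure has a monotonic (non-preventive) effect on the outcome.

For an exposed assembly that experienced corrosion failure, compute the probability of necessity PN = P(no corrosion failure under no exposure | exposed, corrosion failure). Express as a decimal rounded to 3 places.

PN ≈ 0.893

Let p₁ = 0.609, p₀ = 0.0652.
Under exogeneity and monotonicity, PN = (p₁ − p₀) / p₁.
PN = (0.609 − 0.0652) / 0.609 = 0.5438 / 0.609 ≈ 0.8929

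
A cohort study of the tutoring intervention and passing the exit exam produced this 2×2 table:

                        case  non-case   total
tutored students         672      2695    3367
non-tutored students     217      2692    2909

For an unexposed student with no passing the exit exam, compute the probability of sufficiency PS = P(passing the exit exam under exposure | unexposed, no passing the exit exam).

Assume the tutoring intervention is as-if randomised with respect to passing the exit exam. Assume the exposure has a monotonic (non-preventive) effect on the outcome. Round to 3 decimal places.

PS ≈ 0.135

p₁ = P(outcome | exposed) = 672/3367 = 0.19958
p₀ = P(outcome | unexposed) = 217/2909 = 0.074596
Under exogeneity and monotonicity, PS = (p₁ − p₀)/(1 − p₀).
PS = (0.19958 − 0.074596) / 0.9254 ≈ 0.1351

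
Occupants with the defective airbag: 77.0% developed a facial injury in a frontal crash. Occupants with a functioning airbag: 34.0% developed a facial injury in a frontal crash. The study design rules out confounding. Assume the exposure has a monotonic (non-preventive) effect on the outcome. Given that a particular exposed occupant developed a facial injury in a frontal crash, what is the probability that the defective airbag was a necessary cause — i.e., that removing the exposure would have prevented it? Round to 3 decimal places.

p₁ = 0.77, p₀ = 0.34.
Under exogeneity and monotonicity, PN = (p₁ − p₀) / p₁.
PN = (0.77 − 0.34) / 0.77 = 0.43 / 0.77 ≈ 0.5584

PN ≈ 0.558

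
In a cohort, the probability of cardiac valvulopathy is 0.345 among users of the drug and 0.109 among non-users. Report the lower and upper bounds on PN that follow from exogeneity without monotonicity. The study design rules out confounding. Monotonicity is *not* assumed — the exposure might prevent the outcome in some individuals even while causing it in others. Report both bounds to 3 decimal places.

Let p₁ = 0.345, p₀ = 0.109.
Under exogeneity alone the bounds on PN are max{0,(p₁−p₀)/p₁} ≤ PN ≤ min{1,(1−p₀)/p₁}.
  lower = (p₁ − p₀)/p₁ = 0.236 / 0.345 ≈ 0.6841
  upper = min{1, (1 − p₀)/p₁} = 0.891 / 0.345 ≈ 2.5826 → capped at 1

0.684 ≤ PN ≤ 1.000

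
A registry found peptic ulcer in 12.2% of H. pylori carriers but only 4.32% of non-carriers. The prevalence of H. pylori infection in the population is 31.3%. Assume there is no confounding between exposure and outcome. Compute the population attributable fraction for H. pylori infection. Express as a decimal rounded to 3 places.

p₁ = 0.122, p₀ = 0.0432.
Overall risk P(Y=1) = π·p₁ + (1−π)·p₀ = 0.313×0.122 + 0.687×0.0432 = 0.067864.
Under exogeneity, PAF = [P(Y=1) − p₀] / P(Y=1).
PAF = (0.067864 − 0.0432) / 0.067864 ≈ 0.3634

PAF ≈ 0.363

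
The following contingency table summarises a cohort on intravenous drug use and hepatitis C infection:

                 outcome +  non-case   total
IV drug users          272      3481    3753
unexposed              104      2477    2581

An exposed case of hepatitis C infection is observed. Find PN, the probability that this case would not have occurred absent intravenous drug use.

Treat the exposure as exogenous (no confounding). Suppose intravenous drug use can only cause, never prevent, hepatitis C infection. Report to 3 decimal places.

p₁ = P(outcome | exposed) = 272/3753 = 0.072475
p₀ = P(outcome | unexposed) = 104/2581 = 0.040294
Under exogeneity and monotonicity, PN = (p₁ − p₀) / p₁.
PN = (0.072475 − 0.040294) / 0.072475 = 0.032181 / 0.072475 ≈ 0.4440

PN ≈ 0.444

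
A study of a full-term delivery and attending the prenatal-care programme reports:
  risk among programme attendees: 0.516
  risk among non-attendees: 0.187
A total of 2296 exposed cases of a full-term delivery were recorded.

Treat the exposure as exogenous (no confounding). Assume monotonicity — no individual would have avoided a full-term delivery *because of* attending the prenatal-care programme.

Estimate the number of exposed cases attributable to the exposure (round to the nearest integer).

Let p₁ = 0.516, p₀ = 0.187.
PN = (p₁ − p₀)/p₁ = (0.516 − 0.187) / 0.516 ≈ 0.63760.
Attributable cases ≈ PN × (exposed cases) = 0.63760 × 2296 ≈ 1463.92.

about 1464 cases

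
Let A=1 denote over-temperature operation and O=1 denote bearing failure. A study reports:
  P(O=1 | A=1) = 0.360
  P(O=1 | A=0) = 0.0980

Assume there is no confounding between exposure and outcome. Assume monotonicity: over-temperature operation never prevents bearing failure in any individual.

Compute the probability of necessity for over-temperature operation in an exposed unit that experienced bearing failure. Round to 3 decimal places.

PN ≈ 0.728

Let p₁ = 0.36, p₀ = 0.098.
Under exogeneity and monotonicity, PN = (p₁ − p₀) / p₁.
PN = (0.36 − 0.098) / 0.36 = 0.262 / 0.36 ≈ 0.7278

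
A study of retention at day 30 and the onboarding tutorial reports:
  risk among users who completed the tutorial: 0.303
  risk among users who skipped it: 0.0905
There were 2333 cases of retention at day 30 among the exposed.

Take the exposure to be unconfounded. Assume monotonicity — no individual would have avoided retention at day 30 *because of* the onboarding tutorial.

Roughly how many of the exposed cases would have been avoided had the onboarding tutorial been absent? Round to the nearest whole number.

about 1636 cases

Let p₁ = 0.303, p₀ = 0.0905.
PN = (p₁ − p₀)/p₁ = (0.303 − 0.0905) / 0.303 ≈ 0.70132.
Attributable cases ≈ PN × (exposed cases) = 0.70132 × 2333 ≈ 1636.18.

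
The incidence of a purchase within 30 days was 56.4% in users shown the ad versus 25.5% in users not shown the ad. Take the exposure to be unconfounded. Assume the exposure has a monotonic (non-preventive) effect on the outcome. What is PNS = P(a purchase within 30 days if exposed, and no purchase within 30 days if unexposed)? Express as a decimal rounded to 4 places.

p₁ = 0.564, p₀ = 0.255.
Under exogeneity and monotonicity, PNS = p₁ − p₀.
PNS = 0.564 − 0.255 = 0.309

PNS ≈ 0.3090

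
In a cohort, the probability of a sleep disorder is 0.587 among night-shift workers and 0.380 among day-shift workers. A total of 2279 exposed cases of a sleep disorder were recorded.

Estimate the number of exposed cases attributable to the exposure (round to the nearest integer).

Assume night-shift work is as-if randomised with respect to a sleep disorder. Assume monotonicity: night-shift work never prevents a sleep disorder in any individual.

Let p₁ = 0.587, p₀ = 0.38.
PN = (p₁ − p₀)/p₁ = (0.587 − 0.38) / 0.587 ≈ 0.35264.
Attributable cases ≈ PN × (exposed cases) = 0.35264 × 2279 ≈ 803.67.

about 804 cases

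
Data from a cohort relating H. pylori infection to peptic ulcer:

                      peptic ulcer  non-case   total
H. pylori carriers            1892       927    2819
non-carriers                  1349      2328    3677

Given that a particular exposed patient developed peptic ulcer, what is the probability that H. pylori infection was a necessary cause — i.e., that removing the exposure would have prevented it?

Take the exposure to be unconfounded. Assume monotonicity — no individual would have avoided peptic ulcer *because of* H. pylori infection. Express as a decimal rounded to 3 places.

PN ≈ 0.453

p₁ = P(outcome | exposed) = 1892/2819 = 0.67116
p₀ = P(outcome | unexposed) = 1349/3677 = 0.36688
Under exogeneity and monotonicity, PN = (p₁ − p₀)/p₁.
PN = (0.67116 − 0.36688) / 0.67116 ≈ 0.4534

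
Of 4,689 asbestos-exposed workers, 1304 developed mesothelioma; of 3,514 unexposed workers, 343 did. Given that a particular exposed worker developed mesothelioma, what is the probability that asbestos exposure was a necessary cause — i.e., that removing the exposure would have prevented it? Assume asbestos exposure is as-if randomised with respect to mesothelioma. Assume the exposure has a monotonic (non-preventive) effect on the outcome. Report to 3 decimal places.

p₁ = P(outcome | exposed) = 1304/4689 = 0.2781
p₀ = P(outcome | unexposed) = 343/3514 = 0.09761
Under exogeneity and monotonicity, PN = (p₁ − p₀) / p₁.
PN = (0.2781 − 0.09761) / 0.2781 = 0.18049 / 0.2781 ≈ 0.6490

PN ≈ 0.649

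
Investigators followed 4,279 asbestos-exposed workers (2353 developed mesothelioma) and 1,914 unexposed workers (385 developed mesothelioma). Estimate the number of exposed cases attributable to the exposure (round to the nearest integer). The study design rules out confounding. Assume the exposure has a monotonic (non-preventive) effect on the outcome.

about 1492 cases

p₁ = P(outcome | exposed) = 2353/4279 = 0.54989
p₀ = P(outcome | unexposed) = 385/1914 = 0.20115
PN = (p₁ − p₀)/p₁ = (0.54989 − 0.20115) / 0.54989 ≈ 0.63420.
Attributable cases ≈ PN × (exposed cases) = 0.63420 × 2353 ≈ 1492.28.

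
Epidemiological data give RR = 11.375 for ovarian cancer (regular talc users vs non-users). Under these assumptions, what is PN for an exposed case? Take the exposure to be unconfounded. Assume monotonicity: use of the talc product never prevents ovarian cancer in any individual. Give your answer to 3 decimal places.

PN ≈ 0.912

Under exogeneity and monotonicity, PN = (RR − 1) / RR = 1 − 1/RR.
PN = (11.375 − 1) / 11.375 = 10.38 / 11.375 ≈ 0.9121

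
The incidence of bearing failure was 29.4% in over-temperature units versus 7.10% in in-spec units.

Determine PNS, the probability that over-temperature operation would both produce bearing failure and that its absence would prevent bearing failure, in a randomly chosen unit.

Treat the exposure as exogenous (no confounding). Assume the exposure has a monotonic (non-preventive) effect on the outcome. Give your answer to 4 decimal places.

PNS ≈ 0.2230

p₁ = 0.294, p₀ = 0.071.
Under exogeneity and monotonicity, PNS = p₁ − p₀.
PNS = 0.294 − 0.071 = 0.223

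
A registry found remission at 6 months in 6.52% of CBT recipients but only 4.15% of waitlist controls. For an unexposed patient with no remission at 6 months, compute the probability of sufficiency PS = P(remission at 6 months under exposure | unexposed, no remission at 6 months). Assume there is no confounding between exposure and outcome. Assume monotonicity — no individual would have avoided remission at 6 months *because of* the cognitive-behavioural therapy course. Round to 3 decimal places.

p₁ = 0.0652, p₀ = 0.0415.
Under exogeneity and monotonicity, PS = (p₁ − p₀) / (1 − p₀).
PS = (0.0652 − 0.0415) / (1 − 0.0415) = 0.0237 / 0.9585 ≈ 0.0247

PS ≈ 0.025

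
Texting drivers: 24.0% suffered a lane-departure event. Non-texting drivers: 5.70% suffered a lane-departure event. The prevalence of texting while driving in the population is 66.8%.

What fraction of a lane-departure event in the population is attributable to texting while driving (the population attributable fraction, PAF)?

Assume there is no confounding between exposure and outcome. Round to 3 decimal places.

PAF ≈ 0.682

p₁ = 0.24, p₀ = 0.057.
Overall risk P(Y=1) = π·p₁ + (1−π)·p₀ = 0.668×0.24 + 0.332×0.057 = 0.17924.
Under exogeneity, PAF = [P(Y=1) − p₀] / P(Y=1).
PAF = (0.17924 − 0.057) / 0.17924 ≈ 0.6820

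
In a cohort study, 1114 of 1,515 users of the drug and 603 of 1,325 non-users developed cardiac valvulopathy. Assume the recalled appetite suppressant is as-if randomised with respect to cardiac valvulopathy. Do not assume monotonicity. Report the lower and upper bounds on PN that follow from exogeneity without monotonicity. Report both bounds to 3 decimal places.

p₁ = P(outcome | exposed) = 1114/1515 = 0.73531
p₀ = P(outcome | unexposed) = 603/1325 = 0.45509
Under exogeneity alone the bounds on PN are max{0,(p₁−p₀)/p₁} ≤ PN ≤ min{1,(1−p₀)/p₁}.
  lower = (p₁ − p₀)/p₁ = 0.28022 / 0.73531 ≈ 0.3811
  upper = min{1, (1 − p₀)/p₁} = 0.54491 / 0.73531 ≈ 0.7411

0.381 ≤ PN ≤ 0.741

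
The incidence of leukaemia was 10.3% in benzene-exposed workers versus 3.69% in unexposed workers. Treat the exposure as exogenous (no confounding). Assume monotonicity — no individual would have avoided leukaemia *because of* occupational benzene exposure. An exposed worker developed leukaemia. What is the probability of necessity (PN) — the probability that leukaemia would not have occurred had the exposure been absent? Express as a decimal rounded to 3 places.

p₁ = 0.103, p₀ = 0.0369.
Under exogeneity and monotonicity, PN = (p₁ − p₀) / p₁.
PN = (0.103 − 0.0369) / 0.103 = 0.0661 / 0.103 ≈ 0.6417

PN ≈ 0.642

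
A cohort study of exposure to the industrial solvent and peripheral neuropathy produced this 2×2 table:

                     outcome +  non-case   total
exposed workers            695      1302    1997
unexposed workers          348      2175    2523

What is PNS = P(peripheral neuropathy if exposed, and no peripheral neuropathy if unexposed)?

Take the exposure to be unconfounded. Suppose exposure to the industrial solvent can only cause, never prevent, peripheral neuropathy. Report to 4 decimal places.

PNS ≈ 0.2101

p₁ = P(outcome | exposed) = 695/1997 = 0.34802
p₀ = P(outcome | unexposed) = 348/2523 = 0.13793
Under exogeneity and monotonicity, PNS = p₁ − p₀.
PNS = 0.34802 − 0.13793 = 0.21009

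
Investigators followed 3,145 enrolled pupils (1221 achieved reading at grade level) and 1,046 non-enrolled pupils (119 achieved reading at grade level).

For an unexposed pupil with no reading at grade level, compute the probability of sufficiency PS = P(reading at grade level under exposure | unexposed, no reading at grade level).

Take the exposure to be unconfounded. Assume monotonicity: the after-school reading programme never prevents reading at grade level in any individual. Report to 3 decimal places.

PS ≈ 0.310

p₁ = P(outcome | exposed) = 1221/3145 = 0.38824
p₀ = P(outcome | unexposed) = 119/1046 = 0.11377
Under exogeneity and monotonicity, PS = (p₁ − p₀) / (1 − p₀).
PS = (0.38824 − 0.11377) / (1 − 0.11377) = 0.27447 / 0.88623 ≈ 0.3097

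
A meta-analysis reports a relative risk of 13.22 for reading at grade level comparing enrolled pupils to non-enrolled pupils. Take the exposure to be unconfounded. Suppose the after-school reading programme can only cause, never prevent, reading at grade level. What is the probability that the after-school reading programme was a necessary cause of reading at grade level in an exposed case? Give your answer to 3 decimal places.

PN ≈ 0.924

Under exogeneity and monotonicity, PN = (RR − 1) / RR = 1 − 1/RR.
PN = (13.22 − 1) / 13.22 = 12.22 / 13.22 ≈ 0.9244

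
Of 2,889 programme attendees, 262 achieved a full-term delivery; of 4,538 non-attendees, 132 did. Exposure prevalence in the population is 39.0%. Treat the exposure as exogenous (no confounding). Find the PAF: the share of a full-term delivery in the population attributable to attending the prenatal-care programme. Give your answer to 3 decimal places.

PAF ≈ 0.452

p₁ = P(outcome | exposed) = 262/2889 = 0.090689
p₀ = P(outcome | unexposed) = 132/4538 = 0.029088
Overall risk P(Y=1) = π·p₁ + (1−π)·p₀ = 0.39×0.090689 + 0.61×0.029088 = 0.053112.
Under exogeneity, PAF = [P(Y=1) − p₀] / P(Y=1).
PAF = (0.053112 − 0.029088) / 0.053112 ≈ 0.4523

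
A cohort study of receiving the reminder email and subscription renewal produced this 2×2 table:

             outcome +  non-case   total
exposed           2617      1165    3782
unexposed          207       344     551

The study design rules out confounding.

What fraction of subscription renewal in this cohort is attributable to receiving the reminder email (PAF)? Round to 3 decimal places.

p₁ = P(outcome | exposed) = 2617/3782 = 0.69196
p₀ = P(outcome | unexposed) = 207/551 = 0.37568
Exposure prevalence π = 3782/4333 = 0.87284; overall risk P(Y=1) = 0.65174.
Under exogeneity, PAF = [P(Y=1) − p₀]/P(Y=1).
PAF = (0.65174 − 0.37568) / 0.65174 ≈ 0.4236

PAF ≈ 0.424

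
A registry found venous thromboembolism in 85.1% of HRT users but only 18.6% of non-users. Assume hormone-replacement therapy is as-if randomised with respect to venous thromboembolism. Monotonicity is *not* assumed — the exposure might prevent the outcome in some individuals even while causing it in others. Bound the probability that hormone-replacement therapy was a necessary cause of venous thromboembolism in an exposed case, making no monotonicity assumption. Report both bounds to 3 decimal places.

0.781 ≤ PN ≤ 0.957

p₁ = 0.851, p₀ = 0.186.
Under exogeneity alone the bounds on PN are max{0,(p₁−p₀)/p₁} ≤ PN ≤ min{1,(1−p₀)/p₁}.
  lower = (p₁ − p₀)/p₁ = 0.665 / 0.851 ≈ 0.7814
  upper = min{1, (1 − p₀)/p₁} = 0.814 / 0.851 ≈ 0.9565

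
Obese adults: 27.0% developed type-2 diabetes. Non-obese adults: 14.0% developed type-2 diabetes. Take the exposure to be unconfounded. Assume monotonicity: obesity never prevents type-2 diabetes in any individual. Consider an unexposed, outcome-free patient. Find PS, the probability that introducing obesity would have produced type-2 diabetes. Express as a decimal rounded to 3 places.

PS ≈ 0.151

p₁ = 0.27, p₀ = 0.14.
Under exogeneity and monotonicity, PS = (p₁ − p₀) / (1 − p₀).
PS = (0.27 − 0.14) / (1 − 0.14) = 0.13 / 0.86 ≈ 0.1512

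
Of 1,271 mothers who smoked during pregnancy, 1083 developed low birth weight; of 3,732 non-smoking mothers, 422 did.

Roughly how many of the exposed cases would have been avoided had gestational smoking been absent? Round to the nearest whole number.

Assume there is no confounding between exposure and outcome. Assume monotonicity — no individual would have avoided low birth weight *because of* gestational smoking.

about 939 cases

p₁ = P(outcome | exposed) = 1083/1271 = 0.85208
p₀ = P(outcome | unexposed) = 422/3732 = 0.11308
PN = (p₁ − p₀)/p₁ = (0.85208 − 0.11308) / 0.85208 ≈ 0.86729.
Attributable cases ≈ PN × (exposed cases) = 0.86729 × 1083 ≈ 939.28.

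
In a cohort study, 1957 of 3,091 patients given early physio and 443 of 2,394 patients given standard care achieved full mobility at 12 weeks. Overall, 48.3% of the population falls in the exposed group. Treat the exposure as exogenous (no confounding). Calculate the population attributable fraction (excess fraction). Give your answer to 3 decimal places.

PAF ≈ 0.539

p₁ = P(outcome | exposed) = 1957/3091 = 0.63313
p₀ = P(outcome | unexposed) = 443/2394 = 0.18505
Overall risk P(Y=1) = π·p₁ + (1−π)·p₀ = 0.483×0.63313 + 0.517×0.18505 = 0.40147.
Under exogeneity, PAF = [P(Y=1) − p₀] / P(Y=1).
PAF = (0.40147 − 0.18505) / 0.40147 ≈ 0.5391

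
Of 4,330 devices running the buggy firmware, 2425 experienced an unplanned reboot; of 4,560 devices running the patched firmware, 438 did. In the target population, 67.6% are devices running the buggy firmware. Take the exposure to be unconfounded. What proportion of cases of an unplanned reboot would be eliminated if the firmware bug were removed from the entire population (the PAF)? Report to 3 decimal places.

PAF ≈ 0.766

p₁ = P(outcome | exposed) = 2425/4330 = 0.56005
p₀ = P(outcome | unexposed) = 438/4560 = 0.096053
Overall risk P(Y=1) = π·p₁ + (1−π)·p₀ = 0.676×0.56005 + 0.324×0.096053 = 0.40971.
Under exogeneity, PAF = [P(Y=1) − p₀] / P(Y=1).
PAF = (0.40971 − 0.096053) / 0.40971 ≈ 0.7656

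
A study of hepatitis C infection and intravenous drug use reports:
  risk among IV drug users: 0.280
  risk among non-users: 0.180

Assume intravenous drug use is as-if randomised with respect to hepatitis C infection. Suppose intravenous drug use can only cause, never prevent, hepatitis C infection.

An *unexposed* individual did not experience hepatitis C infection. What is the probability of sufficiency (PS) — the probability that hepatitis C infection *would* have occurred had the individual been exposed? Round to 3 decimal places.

PS ≈ 0.122

Let p₁ = 0.28, p₀ = 0.18.
Under exogeneity and monotonicity, PS = (p₁ − p₀) / (1 − p₀).
PS = (0.28 − 0.18) / (1 − 0.18) = 0.1 / 0.82 ≈ 0.1220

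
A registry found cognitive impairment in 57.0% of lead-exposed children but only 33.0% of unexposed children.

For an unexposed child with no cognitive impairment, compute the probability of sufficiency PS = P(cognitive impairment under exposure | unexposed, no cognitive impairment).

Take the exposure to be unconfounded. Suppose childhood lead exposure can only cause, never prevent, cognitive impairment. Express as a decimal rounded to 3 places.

p₁ = 0.57, p₀ = 0.33.
Under exogeneity and monotonicity, PS = (p₁ − p₀) / (1 − p₀).
PS = (0.57 − 0.33) / (1 − 0.33) = 0.24 / 0.67 ≈ 0.3582

PS ≈ 0.358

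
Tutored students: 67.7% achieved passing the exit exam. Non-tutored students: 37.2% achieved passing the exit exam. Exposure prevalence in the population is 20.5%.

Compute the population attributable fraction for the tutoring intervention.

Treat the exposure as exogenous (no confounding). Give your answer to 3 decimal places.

p₁ = 0.677, p₀ = 0.372.
Overall risk P(Y=1) = π·p₁ + (1−π)·p₀ = 0.205×0.677 + 0.795×0.372 = 0.43453.
Under exogeneity, PAF = [P(Y=1) − p₀] / P(Y=1).
PAF = (0.43453 − 0.372) / 0.43453 ≈ 0.1439

PAF ≈ 0.144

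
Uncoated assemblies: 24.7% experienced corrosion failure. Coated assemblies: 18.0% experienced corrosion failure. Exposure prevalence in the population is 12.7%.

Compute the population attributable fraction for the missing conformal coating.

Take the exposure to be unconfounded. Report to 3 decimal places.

p₁ = 0.247, p₀ = 0.18.
Overall risk P(Y=1) = π·p₁ + (1−π)·p₀ = 0.127×0.247 + 0.873×0.18 = 0.18851.
Under exogeneity, PAF = [P(Y=1) − p₀] / P(Y=1).
PAF = (0.18851 − 0.18) / 0.18851 ≈ 0.0451

PAF ≈ 0.045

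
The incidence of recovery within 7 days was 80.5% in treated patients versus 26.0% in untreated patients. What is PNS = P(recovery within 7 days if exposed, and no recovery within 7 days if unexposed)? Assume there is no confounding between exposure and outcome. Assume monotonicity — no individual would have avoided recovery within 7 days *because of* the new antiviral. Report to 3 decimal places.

PNS ≈ 0.545

p₁ = 0.805, p₀ = 0.26.
Under exogeneity and monotonicity, PNS = p₁ − p₀.
PNS = 0.805 − 0.26 = 0.545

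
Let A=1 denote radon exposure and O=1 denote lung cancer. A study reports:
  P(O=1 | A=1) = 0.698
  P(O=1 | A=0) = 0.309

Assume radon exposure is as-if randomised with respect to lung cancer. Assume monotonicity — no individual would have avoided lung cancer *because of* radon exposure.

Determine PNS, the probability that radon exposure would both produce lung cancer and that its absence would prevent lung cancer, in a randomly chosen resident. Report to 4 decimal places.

PNS ≈ 0.3890

Let p₁ = 0.698, p₀ = 0.309.
Under exogeneity and monotonicity, PNS = p₁ − p₀.
PNS = 0.698 − 0.309 = 0.389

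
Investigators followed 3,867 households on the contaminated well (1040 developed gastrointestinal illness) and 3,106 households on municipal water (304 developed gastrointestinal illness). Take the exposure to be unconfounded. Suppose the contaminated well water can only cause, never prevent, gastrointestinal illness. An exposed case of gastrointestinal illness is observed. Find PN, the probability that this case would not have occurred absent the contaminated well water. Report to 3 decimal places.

PN ≈ 0.636

p₁ = P(outcome | exposed) = 1040/3867 = 0.26894
p₀ = P(outcome | unexposed) = 304/3106 = 0.097875
Under exogeneity and monotonicity, PN = (p₁ − p₀) / p₁.
PN = (0.26894 − 0.097875) / 0.26894 = 0.17107 / 0.26894 ≈ 0.6361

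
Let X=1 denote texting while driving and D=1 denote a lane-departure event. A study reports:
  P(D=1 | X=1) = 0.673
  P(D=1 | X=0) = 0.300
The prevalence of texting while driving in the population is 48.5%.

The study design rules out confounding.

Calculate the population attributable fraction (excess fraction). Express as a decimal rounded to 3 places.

Let p₁ = 0.673, p₀ = 0.3.
Overall risk P(Y=1) = π·p₁ + (1−π)·p₀ = 0.485×0.673 + 0.515×0.3 = 0.48091.
Under exogeneity, PAF = [P(Y=1) − p₀] / P(Y=1).
PAF = (0.48091 − 0.3) / 0.48091 ≈ 0.3762

PAF ≈ 0.376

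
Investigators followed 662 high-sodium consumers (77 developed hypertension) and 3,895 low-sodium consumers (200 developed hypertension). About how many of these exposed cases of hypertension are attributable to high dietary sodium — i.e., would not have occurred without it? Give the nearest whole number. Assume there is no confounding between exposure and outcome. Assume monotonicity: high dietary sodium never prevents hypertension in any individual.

p₁ = P(outcome | exposed) = 77/662 = 0.11631
p₀ = P(outcome | unexposed) = 200/3895 = 0.051348
PN = (p₁ − p₀)/p₁ = (0.11631 − 0.051348) / 0.11631 ≈ 0.55854.
Attributable cases ≈ PN × (exposed cases) = 0.55854 × 77 ≈ 43.01.

about 43 cases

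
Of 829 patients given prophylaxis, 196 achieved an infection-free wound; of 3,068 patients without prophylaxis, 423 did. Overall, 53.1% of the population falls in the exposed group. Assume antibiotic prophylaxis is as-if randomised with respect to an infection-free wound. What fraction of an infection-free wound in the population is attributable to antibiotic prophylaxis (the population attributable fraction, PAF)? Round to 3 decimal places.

PAF ≈ 0.275

p₁ = P(outcome | exposed) = 196/829 = 0.23643
p₀ = P(outcome | unexposed) = 423/3068 = 0.13787
Overall risk P(Y=1) = π·p₁ + (1−π)·p₀ = 0.531×0.23643 + 0.469×0.13787 = 0.19021.
Under exogeneity, PAF = [P(Y=1) − p₀] / P(Y=1).
PAF = (0.19021 − 0.13787) / 0.19021 ≈ 0.2751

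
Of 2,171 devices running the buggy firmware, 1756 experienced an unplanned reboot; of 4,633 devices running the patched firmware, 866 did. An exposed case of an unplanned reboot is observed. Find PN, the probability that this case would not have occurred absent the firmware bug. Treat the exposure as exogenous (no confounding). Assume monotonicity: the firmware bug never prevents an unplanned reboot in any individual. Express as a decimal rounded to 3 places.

p₁ = P(outcome | exposed) = 1756/2171 = 0.80884
p₀ = P(outcome | unexposed) = 866/4633 = 0.18692
Under exogeneity and monotonicity, PN = (p₁ − p₀) / p₁.
PN = (0.80884 − 0.18692) / 0.80884 = 0.62192 / 0.80884 ≈ 0.7689

PN ≈ 0.769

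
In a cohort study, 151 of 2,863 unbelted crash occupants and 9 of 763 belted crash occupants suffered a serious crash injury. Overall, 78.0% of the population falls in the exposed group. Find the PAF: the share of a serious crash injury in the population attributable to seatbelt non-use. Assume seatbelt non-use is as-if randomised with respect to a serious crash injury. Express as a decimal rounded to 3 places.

p₁ = P(outcome | exposed) = 151/2863 = 0.052742
p₀ = P(outcome | unexposed) = 9/763 = 0.011796
Overall risk P(Y=1) = π·p₁ + (1−π)·p₀ = 0.78×0.052742 + 0.22×0.011796 = 0.043734.
Under exogeneity, PAF = [P(Y=1) − p₀] / P(Y=1).
PAF = (0.043734 − 0.011796) / 0.043734 ≈ 0.7303

PAF ≈ 0.730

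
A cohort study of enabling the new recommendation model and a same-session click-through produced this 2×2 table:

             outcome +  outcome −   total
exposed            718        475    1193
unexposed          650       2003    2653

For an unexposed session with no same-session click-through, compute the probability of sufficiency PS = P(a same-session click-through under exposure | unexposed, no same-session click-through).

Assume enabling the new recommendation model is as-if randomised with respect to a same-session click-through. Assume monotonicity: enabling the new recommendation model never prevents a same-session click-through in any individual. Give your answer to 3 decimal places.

PS ≈ 0.473

p₁ = P(outcome | exposed) = 718/1193 = 0.60184
p₀ = P(outcome | unexposed) = 650/2653 = 0.24501
Under exogeneity and monotonicity, PS = (p₁ − p₀)/(1 − p₀).
PS = (0.60184 − 0.24501) / 0.75499 ≈ 0.4726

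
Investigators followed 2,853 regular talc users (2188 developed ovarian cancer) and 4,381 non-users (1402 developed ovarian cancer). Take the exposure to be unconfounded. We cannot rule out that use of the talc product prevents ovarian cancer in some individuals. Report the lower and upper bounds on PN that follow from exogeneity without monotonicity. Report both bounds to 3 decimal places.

p₁ = P(outcome | exposed) = 2188/2853 = 0.76691
p₀ = P(outcome | unexposed) = 1402/4381 = 0.32002
Under exogeneity alone the bounds on PN are max{0,(p₁−p₀)/p₁} ≤ PN ≤ min{1,(1−p₀)/p₁}.
  lower = (p₁ − p₀)/p₁ = 0.44689 / 0.76691 ≈ 0.5827
  upper = min{1, (1 − p₀)/p₁} = 0.67998 / 0.76691 ≈ 0.8866

0.583 ≤ PN ≤ 0.887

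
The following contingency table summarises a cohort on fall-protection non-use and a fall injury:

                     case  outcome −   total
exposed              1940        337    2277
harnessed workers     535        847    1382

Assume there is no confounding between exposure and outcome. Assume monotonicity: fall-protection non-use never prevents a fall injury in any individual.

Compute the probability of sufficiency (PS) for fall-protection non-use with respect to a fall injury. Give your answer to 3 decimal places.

PS ≈ 0.759

p₁ = P(outcome | exposed) = 1940/2277 = 0.852
p₀ = P(outcome | unexposed) = 535/1382 = 0.38712
Under exogeneity and monotonicity, PS = (p₁ − p₀)/(1 − p₀).
PS = (0.852 − 0.38712) / 0.61288 ≈ 0.7585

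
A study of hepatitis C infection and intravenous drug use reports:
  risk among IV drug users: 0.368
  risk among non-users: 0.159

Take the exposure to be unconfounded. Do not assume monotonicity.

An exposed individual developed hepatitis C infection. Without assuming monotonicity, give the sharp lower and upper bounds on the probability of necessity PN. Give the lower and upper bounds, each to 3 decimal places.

Let p₁ = 0.368, p₀ = 0.159.
Under exogeneity alone the bounds on PN are max{0,(p₁−p₀)/p₁} ≤ PN ≤ min{1,(1−p₀)/p₁}.
  lower = (p₁ − p₀)/p₁ = 0.209 / 0.368 ≈ 0.5679
  upper = min{1, (1 − p₀)/p₁} = 0.841 / 0.368 ≈ 2.2853 → capped at 1

0.568 ≤ PN ≤ 1.000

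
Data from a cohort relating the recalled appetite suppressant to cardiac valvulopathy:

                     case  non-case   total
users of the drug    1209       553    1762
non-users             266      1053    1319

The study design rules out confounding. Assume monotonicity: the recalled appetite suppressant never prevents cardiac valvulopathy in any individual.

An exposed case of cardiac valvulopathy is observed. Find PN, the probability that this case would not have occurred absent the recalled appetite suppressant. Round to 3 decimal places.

PN ≈ 0.706

p₁ = P(outcome | exposed) = 1209/1762 = 0.68615
p₀ = P(outcome | unexposed) = 266/1319 = 0.20167
Under exogeneity and monotonicity, PN = (p₁ − p₀) / p₁.
PN = (0.68615 − 0.20167) / 0.68615 = 0.48448 / 0.68615 ≈ 0.7061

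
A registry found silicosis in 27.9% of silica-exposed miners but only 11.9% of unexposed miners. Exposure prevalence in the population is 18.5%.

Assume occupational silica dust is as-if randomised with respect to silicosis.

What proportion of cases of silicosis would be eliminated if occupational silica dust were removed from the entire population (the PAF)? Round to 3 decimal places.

p₁ = 0.279, p₀ = 0.119.
Overall risk P(Y=1) = π·p₁ + (1−π)·p₀ = 0.185×0.279 + 0.815×0.119 = 0.1486.
Under exogeneity, PAF = [P(Y=1) − p₀] / P(Y=1).
PAF = (0.1486 − 0.119) / 0.1486 ≈ 0.1992

PAF ≈ 0.199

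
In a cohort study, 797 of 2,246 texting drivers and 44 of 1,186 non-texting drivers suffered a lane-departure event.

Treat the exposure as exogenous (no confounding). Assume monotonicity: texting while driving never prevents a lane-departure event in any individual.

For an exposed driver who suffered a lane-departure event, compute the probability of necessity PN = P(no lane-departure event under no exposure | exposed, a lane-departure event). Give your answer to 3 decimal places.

PN ≈ 0.895

p₁ = P(outcome | exposed) = 797/2246 = 0.35485
p₀ = P(outcome | unexposed) = 44/1186 = 0.037099
Under exogeneity and monotonicity, PN = (p₁ − p₀) / p₁.
PN = (0.35485 − 0.037099) / 0.35485 = 0.31775 / 0.35485 ≈ 0.8955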